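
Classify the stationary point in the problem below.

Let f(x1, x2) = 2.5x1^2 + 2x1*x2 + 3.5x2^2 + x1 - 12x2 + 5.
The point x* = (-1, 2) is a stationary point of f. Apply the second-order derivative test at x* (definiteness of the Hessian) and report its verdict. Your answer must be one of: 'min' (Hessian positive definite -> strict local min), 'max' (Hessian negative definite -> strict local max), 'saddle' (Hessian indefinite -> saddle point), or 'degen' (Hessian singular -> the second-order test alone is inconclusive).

Compute the Hessian H = grad^2 f:
  H = [[5, 2], [2, 7]]
Verify stationarity: grad f(x*) = H x* + g = (0, 0).
Eigenvalues of H: 3.7639, 8.2361.
Both eigenvalues > 0, so H is positive definite -> x* is a strict local min.

min


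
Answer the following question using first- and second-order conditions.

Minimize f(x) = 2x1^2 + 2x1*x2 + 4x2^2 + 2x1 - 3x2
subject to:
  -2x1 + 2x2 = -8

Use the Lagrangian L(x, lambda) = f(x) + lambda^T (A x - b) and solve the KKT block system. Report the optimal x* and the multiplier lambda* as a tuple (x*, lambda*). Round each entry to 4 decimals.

Form the Lagrangian:
  L(x, lambda) = (1/2) x^T Q x + c^T x + lambda^T (A x - b)
Stationarity (grad_x L = 0): Q x + c + A^T lambda = 0.
Primal feasibility: A x = b.

This gives the KKT block system:
  [ Q   A^T ] [ x     ]   [-c ]
  [ A    0  ] [ lambda ] = [ b ]

Solving the linear system:
  x*      = (2.5625, -1.4375)
  lambda* = (4.6875)
  f(x*)   = 23.4688

x* = (2.5625, -1.4375), lambda* = (4.6875)


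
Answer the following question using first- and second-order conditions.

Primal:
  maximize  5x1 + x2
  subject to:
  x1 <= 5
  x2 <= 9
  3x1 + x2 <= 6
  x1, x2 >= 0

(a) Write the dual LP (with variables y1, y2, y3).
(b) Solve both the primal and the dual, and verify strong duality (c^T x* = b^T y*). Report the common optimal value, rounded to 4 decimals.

The standard primal-dual pair for 'max c^T x s.t. A x <= b, x >= 0' is:
  Dual:  min b^T y  s.t.  A^T y >= c,  y >= 0.

So the dual LP is:
  minimize  5y1 + 9y2 + 6y3
  subject to:
    y1 + 3y3 >= 5
    y2 + y3 >= 1
    y1, y2, y3 >= 0

Solving the primal: x* = (2, 0).
  primal value c^T x* = 10.
Solving the dual: y* = (0, 0, 1.6667).
  dual value b^T y* = 10.
Strong duality: c^T x* = b^T y*. Confirmed.

10


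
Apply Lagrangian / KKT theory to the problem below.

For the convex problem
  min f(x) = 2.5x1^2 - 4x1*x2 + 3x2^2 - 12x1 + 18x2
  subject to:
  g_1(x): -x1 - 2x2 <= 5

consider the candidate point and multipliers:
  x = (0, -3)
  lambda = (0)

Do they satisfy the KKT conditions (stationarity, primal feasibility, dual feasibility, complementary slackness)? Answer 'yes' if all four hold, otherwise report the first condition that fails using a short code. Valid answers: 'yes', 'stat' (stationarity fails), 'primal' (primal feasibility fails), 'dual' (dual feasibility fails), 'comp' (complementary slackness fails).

Gradient of f: grad f(x) = Q x + c = (0, 0)
Constraint values g_i(x) = a_i^T x - b_i:
  g_1((0, -3)) = 1
Stationarity residual: grad f(x) + sum_i lambda_i a_i = (0, 0)
  -> stationarity OK
Primal feasibility (all g_i <= 0): FAILS
Dual feasibility (all lambda_i >= 0): OK
Complementary slackness (lambda_i * g_i(x) = 0 for all i): OK

Verdict: the first failing condition is primal_feasibility -> primal.

primal


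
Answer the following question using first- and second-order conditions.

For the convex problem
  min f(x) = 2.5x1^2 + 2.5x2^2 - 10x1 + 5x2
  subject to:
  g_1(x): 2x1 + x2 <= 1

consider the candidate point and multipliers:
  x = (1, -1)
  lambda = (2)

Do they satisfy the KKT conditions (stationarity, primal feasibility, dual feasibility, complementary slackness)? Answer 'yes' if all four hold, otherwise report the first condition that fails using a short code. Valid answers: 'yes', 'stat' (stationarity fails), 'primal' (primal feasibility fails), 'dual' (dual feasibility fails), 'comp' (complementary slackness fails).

Gradient of f: grad f(x) = Q x + c = (-5, 0)
Constraint values g_i(x) = a_i^T x - b_i:
  g_1((1, -1)) = 0
Stationarity residual: grad f(x) + sum_i lambda_i a_i = (-1, 2)
  -> stationarity FAILS
Primal feasibility (all g_i <= 0): OK
Dual feasibility (all lambda_i >= 0): OK
Complementary slackness (lambda_i * g_i(x) = 0 for all i): OK

Verdict: the first failing condition is stationarity -> stat.

stat


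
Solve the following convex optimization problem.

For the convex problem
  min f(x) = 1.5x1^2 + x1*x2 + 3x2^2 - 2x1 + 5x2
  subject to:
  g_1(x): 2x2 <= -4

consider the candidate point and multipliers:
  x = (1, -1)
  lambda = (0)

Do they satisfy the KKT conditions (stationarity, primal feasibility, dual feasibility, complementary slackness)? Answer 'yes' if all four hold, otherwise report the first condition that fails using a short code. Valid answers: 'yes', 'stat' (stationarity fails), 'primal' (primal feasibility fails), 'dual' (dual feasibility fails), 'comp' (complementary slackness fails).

Gradient of f: grad f(x) = Q x + c = (0, 0)
Constraint values g_i(x) = a_i^T x - b_i:
  g_1((1, -1)) = 2
Stationarity residual: grad f(x) + sum_i lambda_i a_i = (0, 0)
  -> stationarity OK
Primal feasibility (all g_i <= 0): FAILS
Dual feasibility (all lambda_i >= 0): OK
Complementary slackness (lambda_i * g_i(x) = 0 for all i): OK

Verdict: the first failing condition is primal_feasibility -> primal.

primal


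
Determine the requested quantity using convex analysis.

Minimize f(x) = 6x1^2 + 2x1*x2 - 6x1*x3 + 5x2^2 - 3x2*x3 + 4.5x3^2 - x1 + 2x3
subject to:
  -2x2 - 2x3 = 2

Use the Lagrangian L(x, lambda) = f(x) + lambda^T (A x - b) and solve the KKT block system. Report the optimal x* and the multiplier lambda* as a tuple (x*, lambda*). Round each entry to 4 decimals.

Form the Lagrangian:
  L(x, lambda) = (1/2) x^T Q x + c^T x + lambda^T (A x - b)
Stationarity (grad_x L = 0): Q x + c + A^T lambda = 0.
Primal feasibility: A x = b.

This gives the KKT block system:
  [ Q   A^T ] [ x     ]   [-c ]
  [ A    0  ] [ lambda ] = [ b ]

Solving the linear system:
  x*      = (-0.1907, -0.339, -0.661)
  lambda* = (-0.8941)
  f(x*)   = 0.3284

x* = (-0.1907, -0.339, -0.661), lambda* = (-0.8941)


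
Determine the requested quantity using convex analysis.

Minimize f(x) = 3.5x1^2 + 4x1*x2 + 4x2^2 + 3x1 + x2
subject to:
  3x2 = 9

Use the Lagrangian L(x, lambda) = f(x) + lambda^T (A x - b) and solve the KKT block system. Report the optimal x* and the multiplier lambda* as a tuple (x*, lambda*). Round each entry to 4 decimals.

Form the Lagrangian:
  L(x, lambda) = (1/2) x^T Q x + c^T x + lambda^T (A x - b)
Stationarity (grad_x L = 0): Q x + c + A^T lambda = 0.
Primal feasibility: A x = b.

This gives the KKT block system:
  [ Q   A^T ] [ x     ]   [-c ]
  [ A    0  ] [ lambda ] = [ b ]

Solving the linear system:
  x*      = (-2.1429, 3)
  lambda* = (-5.4762)
  f(x*)   = 22.9286

x* = (-2.1429, 3), lambda* = (-5.4762)


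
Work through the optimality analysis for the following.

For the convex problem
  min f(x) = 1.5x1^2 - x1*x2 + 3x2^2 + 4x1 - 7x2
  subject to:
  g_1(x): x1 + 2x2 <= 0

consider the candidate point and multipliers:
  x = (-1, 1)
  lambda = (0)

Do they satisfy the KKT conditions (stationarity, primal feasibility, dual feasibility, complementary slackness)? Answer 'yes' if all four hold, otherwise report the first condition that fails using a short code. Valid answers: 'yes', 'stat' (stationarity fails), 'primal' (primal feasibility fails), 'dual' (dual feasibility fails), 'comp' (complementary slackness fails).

Gradient of f: grad f(x) = Q x + c = (0, 0)
Constraint values g_i(x) = a_i^T x - b_i:
  g_1((-1, 1)) = 1
Stationarity residual: grad f(x) + sum_i lambda_i a_i = (0, 0)
  -> stationarity OK
Primal feasibility (all g_i <= 0): FAILS
Dual feasibility (all lambda_i >= 0): OK
Complementary slackness (lambda_i * g_i(x) = 0 for all i): OK

Verdict: the first failing condition is primal_feasibility -> primal.

primal


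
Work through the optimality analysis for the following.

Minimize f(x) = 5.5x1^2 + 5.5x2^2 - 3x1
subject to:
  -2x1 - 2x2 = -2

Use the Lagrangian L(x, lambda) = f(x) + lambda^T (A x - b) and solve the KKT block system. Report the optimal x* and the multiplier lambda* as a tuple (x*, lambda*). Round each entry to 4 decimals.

Form the Lagrangian:
  L(x, lambda) = (1/2) x^T Q x + c^T x + lambda^T (A x - b)
Stationarity (grad_x L = 0): Q x + c + A^T lambda = 0.
Primal feasibility: A x = b.

This gives the KKT block system:
  [ Q   A^T ] [ x     ]   [-c ]
  [ A    0  ] [ lambda ] = [ b ]

Solving the linear system:
  x*      = (0.6364, 0.3636)
  lambda* = (2)
  f(x*)   = 1.0455

x* = (0.6364, 0.3636), lambda* = (2)


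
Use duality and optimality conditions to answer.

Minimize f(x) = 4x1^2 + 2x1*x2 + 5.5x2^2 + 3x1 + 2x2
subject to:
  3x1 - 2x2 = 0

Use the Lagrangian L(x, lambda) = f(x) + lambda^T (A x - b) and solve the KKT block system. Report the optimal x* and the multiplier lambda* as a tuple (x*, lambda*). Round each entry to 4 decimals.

Form the Lagrangian:
  L(x, lambda) = (1/2) x^T Q x + c^T x + lambda^T (A x - b)
Stationarity (grad_x L = 0): Q x + c + A^T lambda = 0.
Primal feasibility: A x = b.

This gives the KKT block system:
  [ Q   A^T ] [ x     ]   [-c ]
  [ A    0  ] [ lambda ] = [ b ]

Solving the linear system:
  x*      = (-0.1548, -0.2323)
  lambda* = (-0.4323)
  f(x*)   = -0.4645

x* = (-0.1548, -0.2323), lambda* = (-0.4323)


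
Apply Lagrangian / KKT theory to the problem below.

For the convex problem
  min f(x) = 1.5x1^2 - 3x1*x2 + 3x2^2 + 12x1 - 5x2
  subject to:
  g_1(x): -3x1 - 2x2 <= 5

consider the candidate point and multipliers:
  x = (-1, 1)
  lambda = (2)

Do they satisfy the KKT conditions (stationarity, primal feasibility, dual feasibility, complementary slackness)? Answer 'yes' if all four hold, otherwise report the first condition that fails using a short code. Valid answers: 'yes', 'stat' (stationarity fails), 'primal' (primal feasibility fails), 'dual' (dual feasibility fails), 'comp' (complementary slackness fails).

Gradient of f: grad f(x) = Q x + c = (6, 4)
Constraint values g_i(x) = a_i^T x - b_i:
  g_1((-1, 1)) = -4
Stationarity residual: grad f(x) + sum_i lambda_i a_i = (0, 0)
  -> stationarity OK
Primal feasibility (all g_i <= 0): OK
Dual feasibility (all lambda_i >= 0): OK
Complementary slackness (lambda_i * g_i(x) = 0 for all i): FAILS

Verdict: the first failing condition is complementary_slackness -> comp.

comp


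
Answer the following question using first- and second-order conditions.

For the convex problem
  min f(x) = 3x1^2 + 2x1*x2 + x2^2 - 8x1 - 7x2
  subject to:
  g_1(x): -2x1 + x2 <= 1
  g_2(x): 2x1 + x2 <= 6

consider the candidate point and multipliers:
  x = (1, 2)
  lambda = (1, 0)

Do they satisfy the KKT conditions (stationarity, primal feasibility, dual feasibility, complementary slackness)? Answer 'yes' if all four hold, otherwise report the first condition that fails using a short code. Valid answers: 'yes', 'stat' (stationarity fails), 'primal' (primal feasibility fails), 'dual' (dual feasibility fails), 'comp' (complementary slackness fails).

Gradient of f: grad f(x) = Q x + c = (2, -1)
Constraint values g_i(x) = a_i^T x - b_i:
  g_1((1, 2)) = -1
  g_2((1, 2)) = -2
Stationarity residual: grad f(x) + sum_i lambda_i a_i = (0, 0)
  -> stationarity OK
Primal feasibility (all g_i <= 0): OK
Dual feasibility (all lambda_i >= 0): OK
Complementary slackness (lambda_i * g_i(x) = 0 for all i): FAILS

Verdict: the first failing condition is complementary_slackness -> comp.

comp


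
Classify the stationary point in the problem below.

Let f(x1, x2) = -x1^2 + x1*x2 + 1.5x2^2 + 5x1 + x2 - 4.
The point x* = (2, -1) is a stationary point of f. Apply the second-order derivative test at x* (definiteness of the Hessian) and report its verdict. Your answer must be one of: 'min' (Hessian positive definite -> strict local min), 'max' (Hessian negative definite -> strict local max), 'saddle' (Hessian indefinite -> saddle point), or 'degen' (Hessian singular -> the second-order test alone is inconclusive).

Compute the Hessian H = grad^2 f:
  H = [[-2, 1], [1, 3]]
Verify stationarity: grad f(x*) = H x* + g = (0, 0).
Eigenvalues of H: -2.1926, 3.1926.
Eigenvalues have mixed signs, so H is indefinite -> x* is a saddle point.

saddle


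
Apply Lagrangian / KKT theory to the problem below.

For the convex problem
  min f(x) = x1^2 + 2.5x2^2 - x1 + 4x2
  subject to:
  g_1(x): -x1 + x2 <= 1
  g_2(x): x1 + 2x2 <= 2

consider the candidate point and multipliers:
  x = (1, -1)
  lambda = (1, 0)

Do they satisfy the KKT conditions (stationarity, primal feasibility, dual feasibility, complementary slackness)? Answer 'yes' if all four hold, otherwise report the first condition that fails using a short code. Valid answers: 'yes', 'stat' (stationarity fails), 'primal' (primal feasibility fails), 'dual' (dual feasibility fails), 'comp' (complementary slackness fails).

Gradient of f: grad f(x) = Q x + c = (1, -1)
Constraint values g_i(x) = a_i^T x - b_i:
  g_1((1, -1)) = -3
  g_2((1, -1)) = -3
Stationarity residual: grad f(x) + sum_i lambda_i a_i = (0, 0)
  -> stationarity OK
Primal feasibility (all g_i <= 0): OK
Dual feasibility (all lambda_i >= 0): OK
Complementary slackness (lambda_i * g_i(x) = 0 for all i): FAILS

Verdict: the first failing condition is complementary_slackness -> comp.

comp


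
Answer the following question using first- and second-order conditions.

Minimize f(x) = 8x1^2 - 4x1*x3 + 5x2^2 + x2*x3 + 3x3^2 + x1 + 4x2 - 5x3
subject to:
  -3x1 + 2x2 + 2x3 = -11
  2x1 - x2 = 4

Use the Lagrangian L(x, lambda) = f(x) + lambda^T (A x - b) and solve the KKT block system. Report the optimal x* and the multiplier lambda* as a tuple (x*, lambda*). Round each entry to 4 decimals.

Form the Lagrangian:
  L(x, lambda) = (1/2) x^T Q x + c^T x + lambda^T (A x - b)
Stationarity (grad_x L = 0): Q x + c + A^T lambda = 0.
Primal feasibility: A x = b.

This gives the KKT block system:
  [ Q   A^T ] [ x     ]   [-c ]
  [ A    0  ] [ lambda ] = [ b ]

Solving the linear system:
  x*      = (0.9916, -2.0168, -1.9958)
  lambda* = (11.479, 4.7941)
  f(x*)   = 54.9979

x* = (0.9916, -2.0168, -1.9958), lambda* = (11.479, 4.7941)


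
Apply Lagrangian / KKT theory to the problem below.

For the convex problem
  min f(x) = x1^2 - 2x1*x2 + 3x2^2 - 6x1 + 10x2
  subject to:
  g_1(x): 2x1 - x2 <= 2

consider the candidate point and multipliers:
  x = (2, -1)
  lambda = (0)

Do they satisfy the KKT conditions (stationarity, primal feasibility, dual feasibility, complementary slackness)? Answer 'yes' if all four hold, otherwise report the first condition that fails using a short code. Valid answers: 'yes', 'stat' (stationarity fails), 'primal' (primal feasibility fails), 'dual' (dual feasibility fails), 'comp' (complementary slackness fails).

Gradient of f: grad f(x) = Q x + c = (0, 0)
Constraint values g_i(x) = a_i^T x - b_i:
  g_1((2, -1)) = 3
Stationarity residual: grad f(x) + sum_i lambda_i a_i = (0, 0)
  -> stationarity OK
Primal feasibility (all g_i <= 0): FAILS
Dual feasibility (all lambda_i >= 0): OK
Complementary slackness (lambda_i * g_i(x) = 0 for all i): OK

Verdict: the first failing condition is primal_feasibility -> primal.

primal


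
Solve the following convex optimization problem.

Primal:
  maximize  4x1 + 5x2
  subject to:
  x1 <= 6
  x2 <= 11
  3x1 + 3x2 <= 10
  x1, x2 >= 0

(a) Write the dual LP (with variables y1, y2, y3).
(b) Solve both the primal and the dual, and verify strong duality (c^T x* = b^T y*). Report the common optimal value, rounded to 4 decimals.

The standard primal-dual pair for 'max c^T x s.t. A x <= b, x >= 0' is:
  Dual:  min b^T y  s.t.  A^T y >= c,  y >= 0.

So the dual LP is:
  minimize  6y1 + 11y2 + 10y3
  subject to:
    y1 + 3y3 >= 4
    y2 + 3y3 >= 5
    y1, y2, y3 >= 0

Solving the primal: x* = (0, 3.3333).
  primal value c^T x* = 16.6667.
Solving the dual: y* = (0, 0, 1.6667).
  dual value b^T y* = 16.6667.
Strong duality: c^T x* = b^T y*. Confirmed.

16.6667


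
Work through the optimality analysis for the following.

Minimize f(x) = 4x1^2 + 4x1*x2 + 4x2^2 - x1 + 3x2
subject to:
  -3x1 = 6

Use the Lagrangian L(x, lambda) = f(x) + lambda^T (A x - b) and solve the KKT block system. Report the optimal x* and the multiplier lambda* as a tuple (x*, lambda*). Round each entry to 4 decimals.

Form the Lagrangian:
  L(x, lambda) = (1/2) x^T Q x + c^T x + lambda^T (A x - b)
Stationarity (grad_x L = 0): Q x + c + A^T lambda = 0.
Primal feasibility: A x = b.

This gives the KKT block system:
  [ Q   A^T ] [ x     ]   [-c ]
  [ A    0  ] [ lambda ] = [ b ]

Solving the linear system:
  x*      = (-2, 0.625)
  lambda* = (-4.8333)
  f(x*)   = 16.4375

x* = (-2, 0.625), lambda* = (-4.8333)


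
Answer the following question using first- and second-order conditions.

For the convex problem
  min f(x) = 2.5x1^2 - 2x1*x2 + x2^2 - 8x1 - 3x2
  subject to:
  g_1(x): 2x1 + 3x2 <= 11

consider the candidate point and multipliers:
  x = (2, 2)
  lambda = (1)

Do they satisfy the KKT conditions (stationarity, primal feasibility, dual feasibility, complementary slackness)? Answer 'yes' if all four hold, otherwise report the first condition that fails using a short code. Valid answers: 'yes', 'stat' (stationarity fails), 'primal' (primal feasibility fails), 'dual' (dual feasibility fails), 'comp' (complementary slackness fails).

Gradient of f: grad f(x) = Q x + c = (-2, -3)
Constraint values g_i(x) = a_i^T x - b_i:
  g_1((2, 2)) = -1
Stationarity residual: grad f(x) + sum_i lambda_i a_i = (0, 0)
  -> stationarity OK
Primal feasibility (all g_i <= 0): OK
Dual feasibility (all lambda_i >= 0): OK
Complementary slackness (lambda_i * g_i(x) = 0 for all i): FAILS

Verdict: the first failing condition is complementary_slackness -> comp.

comp


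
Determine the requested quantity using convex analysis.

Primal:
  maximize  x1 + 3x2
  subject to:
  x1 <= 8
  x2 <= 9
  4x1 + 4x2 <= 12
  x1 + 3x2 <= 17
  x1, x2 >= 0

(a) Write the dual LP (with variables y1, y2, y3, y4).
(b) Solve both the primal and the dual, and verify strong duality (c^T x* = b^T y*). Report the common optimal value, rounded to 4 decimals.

The standard primal-dual pair for 'max c^T x s.t. A x <= b, x >= 0' is:
  Dual:  min b^T y  s.t.  A^T y >= c,  y >= 0.

So the dual LP is:
  minimize  8y1 + 9y2 + 12y3 + 17y4
  subject to:
    y1 + 4y3 + y4 >= 1
    y2 + 4y3 + 3y4 >= 3
    y1, y2, y3, y4 >= 0

Solving the primal: x* = (0, 3).
  primal value c^T x* = 9.
Solving the dual: y* = (0, 0, 0.75, 0).
  dual value b^T y* = 9.
Strong duality: c^T x* = b^T y*. Confirmed.

9


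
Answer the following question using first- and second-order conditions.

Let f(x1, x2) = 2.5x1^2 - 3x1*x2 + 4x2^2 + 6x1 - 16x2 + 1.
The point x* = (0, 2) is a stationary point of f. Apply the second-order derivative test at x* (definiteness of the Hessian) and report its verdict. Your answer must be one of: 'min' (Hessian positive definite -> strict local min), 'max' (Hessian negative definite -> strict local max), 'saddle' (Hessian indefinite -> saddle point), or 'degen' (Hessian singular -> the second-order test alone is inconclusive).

Compute the Hessian H = grad^2 f:
  H = [[5, -3], [-3, 8]]
Verify stationarity: grad f(x*) = H x* + g = (0, 0).
Eigenvalues of H: 3.1459, 9.8541.
Both eigenvalues > 0, so H is positive definite -> x* is a strict local min.

min


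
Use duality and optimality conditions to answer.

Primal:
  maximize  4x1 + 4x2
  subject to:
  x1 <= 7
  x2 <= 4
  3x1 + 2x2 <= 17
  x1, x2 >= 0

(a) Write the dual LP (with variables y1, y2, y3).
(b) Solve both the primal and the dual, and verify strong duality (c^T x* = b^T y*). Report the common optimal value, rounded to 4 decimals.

The standard primal-dual pair for 'max c^T x s.t. A x <= b, x >= 0' is:
  Dual:  min b^T y  s.t.  A^T y >= c,  y >= 0.

So the dual LP is:
  minimize  7y1 + 4y2 + 17y3
  subject to:
    y1 + 3y3 >= 4
    y2 + 2y3 >= 4
    y1, y2, y3 >= 0

Solving the primal: x* = (3, 4).
  primal value c^T x* = 28.
Solving the dual: y* = (0, 1.3333, 1.3333).
  dual value b^T y* = 28.
Strong duality: c^T x* = b^T y*. Confirmed.

28


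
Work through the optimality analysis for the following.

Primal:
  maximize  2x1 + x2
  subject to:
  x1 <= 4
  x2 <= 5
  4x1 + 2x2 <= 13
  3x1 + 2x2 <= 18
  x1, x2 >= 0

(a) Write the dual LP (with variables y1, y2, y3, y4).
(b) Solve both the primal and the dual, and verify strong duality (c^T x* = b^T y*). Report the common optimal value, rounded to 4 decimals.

The standard primal-dual pair for 'max c^T x s.t. A x <= b, x >= 0' is:
  Dual:  min b^T y  s.t.  A^T y >= c,  y >= 0.

So the dual LP is:
  minimize  4y1 + 5y2 + 13y3 + 18y4
  subject to:
    y1 + 4y3 + 3y4 >= 2
    y2 + 2y3 + 2y4 >= 1
    y1, y2, y3, y4 >= 0

Solving the primal: x* = (0.75, 5).
  primal value c^T x* = 6.5.
Solving the dual: y* = (0, 0, 0.5, 0).
  dual value b^T y* = 6.5.
Strong duality: c^T x* = b^T y*. Confirmed.

6.5


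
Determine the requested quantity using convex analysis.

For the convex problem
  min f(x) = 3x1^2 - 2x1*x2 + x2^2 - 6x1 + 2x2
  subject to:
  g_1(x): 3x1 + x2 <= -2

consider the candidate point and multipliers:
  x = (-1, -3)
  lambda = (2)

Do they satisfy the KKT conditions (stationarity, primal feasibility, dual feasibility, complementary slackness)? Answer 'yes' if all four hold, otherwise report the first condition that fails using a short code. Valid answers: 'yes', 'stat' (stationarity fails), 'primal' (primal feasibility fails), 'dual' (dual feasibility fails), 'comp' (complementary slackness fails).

Gradient of f: grad f(x) = Q x + c = (-6, -2)
Constraint values g_i(x) = a_i^T x - b_i:
  g_1((-1, -3)) = -4
Stationarity residual: grad f(x) + sum_i lambda_i a_i = (0, 0)
  -> stationarity OK
Primal feasibility (all g_i <= 0): OK
Dual feasibility (all lambda_i >= 0): OK
Complementary slackness (lambda_i * g_i(x) = 0 for all i): FAILS

Verdict: the first failing condition is complementary_slackness -> comp.

comp


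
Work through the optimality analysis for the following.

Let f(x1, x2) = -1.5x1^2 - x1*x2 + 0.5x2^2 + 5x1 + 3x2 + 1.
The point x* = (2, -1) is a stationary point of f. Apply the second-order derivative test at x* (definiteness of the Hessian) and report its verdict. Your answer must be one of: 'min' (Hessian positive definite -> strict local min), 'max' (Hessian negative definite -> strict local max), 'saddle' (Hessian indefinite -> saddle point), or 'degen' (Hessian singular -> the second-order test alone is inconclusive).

Compute the Hessian H = grad^2 f:
  H = [[-3, -1], [-1, 1]]
Verify stationarity: grad f(x*) = H x* + g = (0, 0).
Eigenvalues of H: -3.2361, 1.2361.
Eigenvalues have mixed signs, so H is indefinite -> x* is a saddle point.

saddle


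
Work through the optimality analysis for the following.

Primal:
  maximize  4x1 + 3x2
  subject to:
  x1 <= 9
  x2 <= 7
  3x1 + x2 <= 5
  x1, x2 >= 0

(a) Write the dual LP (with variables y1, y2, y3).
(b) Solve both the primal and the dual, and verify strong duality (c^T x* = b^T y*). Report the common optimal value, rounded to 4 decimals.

The standard primal-dual pair for 'max c^T x s.t. A x <= b, x >= 0' is:
  Dual:  min b^T y  s.t.  A^T y >= c,  y >= 0.

So the dual LP is:
  minimize  9y1 + 7y2 + 5y3
  subject to:
    y1 + 3y3 >= 4
    y2 + y3 >= 3
    y1, y2, y3 >= 0

Solving the primal: x* = (0, 5).
  primal value c^T x* = 15.
Solving the dual: y* = (0, 0, 3).
  dual value b^T y* = 15.
Strong duality: c^T x* = b^T y*. Confirmed.

15


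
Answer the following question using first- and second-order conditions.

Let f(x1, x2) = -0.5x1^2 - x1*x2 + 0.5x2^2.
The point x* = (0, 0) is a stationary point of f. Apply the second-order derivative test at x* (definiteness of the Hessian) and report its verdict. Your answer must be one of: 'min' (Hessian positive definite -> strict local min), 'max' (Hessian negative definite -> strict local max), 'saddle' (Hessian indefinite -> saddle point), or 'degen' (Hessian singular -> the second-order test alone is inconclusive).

Compute the Hessian H = grad^2 f:
  H = [[-1, -1], [-1, 1]]
Verify stationarity: grad f(x*) = H x* + g = (0, 0).
Eigenvalues of H: -1.4142, 1.4142.
Eigenvalues have mixed signs, so H is indefinite -> x* is a saddle point.

saddle


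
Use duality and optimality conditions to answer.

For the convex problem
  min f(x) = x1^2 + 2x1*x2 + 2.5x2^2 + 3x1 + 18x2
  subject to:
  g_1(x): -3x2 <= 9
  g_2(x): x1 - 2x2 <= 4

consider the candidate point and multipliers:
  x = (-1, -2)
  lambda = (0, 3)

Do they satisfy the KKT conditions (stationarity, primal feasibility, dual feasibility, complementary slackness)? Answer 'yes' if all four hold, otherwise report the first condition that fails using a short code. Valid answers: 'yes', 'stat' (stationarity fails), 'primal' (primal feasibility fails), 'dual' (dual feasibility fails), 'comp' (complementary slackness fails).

Gradient of f: grad f(x) = Q x + c = (-3, 6)
Constraint values g_i(x) = a_i^T x - b_i:
  g_1((-1, -2)) = -3
  g_2((-1, -2)) = -1
Stationarity residual: grad f(x) + sum_i lambda_i a_i = (0, 0)
  -> stationarity OK
Primal feasibility (all g_i <= 0): OK
Dual feasibility (all lambda_i >= 0): OK
Complementary slackness (lambda_i * g_i(x) = 0 for all i): FAILS

Verdict: the first failing condition is complementary_slackness -> comp.

comp


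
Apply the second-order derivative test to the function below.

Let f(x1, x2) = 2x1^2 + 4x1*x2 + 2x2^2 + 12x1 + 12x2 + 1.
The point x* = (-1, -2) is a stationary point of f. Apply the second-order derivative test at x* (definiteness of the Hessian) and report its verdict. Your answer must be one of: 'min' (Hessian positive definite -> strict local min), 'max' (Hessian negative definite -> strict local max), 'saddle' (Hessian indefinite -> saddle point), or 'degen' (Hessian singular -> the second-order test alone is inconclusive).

Compute the Hessian H = grad^2 f:
  H = [[4, 4], [4, 4]]
Verify stationarity: grad f(x*) = H x* + g = (0, 0).
Eigenvalues of H: 0, 8.
H has a zero eigenvalue (singular; positive semidefinite but not definite), so H is neither positive definite, negative definite, nor indefinite. The second-order test alone is inconclusive -> degen.
(Indeed, f is constant along the null direction of H through x*, so x* is not a strict local extremum.)

degen


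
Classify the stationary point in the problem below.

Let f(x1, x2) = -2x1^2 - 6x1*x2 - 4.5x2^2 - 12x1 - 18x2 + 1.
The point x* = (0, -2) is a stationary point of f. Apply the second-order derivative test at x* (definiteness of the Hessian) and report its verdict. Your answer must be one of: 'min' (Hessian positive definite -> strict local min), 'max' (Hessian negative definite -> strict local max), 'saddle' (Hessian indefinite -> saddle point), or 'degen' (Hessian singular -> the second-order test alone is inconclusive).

Compute the Hessian H = grad^2 f:
  H = [[-4, -6], [-6, -9]]
Verify stationarity: grad f(x*) = H x* + g = (0, 0).
Eigenvalues of H: -13, 0.
H has a zero eigenvalue (singular; negative semidefinite but not definite), so H is neither positive definite, negative definite, nor indefinite. The second-order test alone is inconclusive -> degen.
(Indeed, f is constant along the null direction of H through x*, so x* is not a strict local extremum.)

degen


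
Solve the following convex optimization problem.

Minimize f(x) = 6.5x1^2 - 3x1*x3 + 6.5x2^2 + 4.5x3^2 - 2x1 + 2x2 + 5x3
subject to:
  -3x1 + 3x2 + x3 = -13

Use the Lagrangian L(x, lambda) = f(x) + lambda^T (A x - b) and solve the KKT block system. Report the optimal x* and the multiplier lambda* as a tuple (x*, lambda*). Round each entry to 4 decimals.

Form the Lagrangian:
  L(x, lambda) = (1/2) x^T Q x + c^T x + lambda^T (A x - b)
Stationarity (grad_x L = 0): Q x + c + A^T lambda = 0.
Primal feasibility: A x = b.

This gives the KKT block system:
  [ Q   A^T ] [ x     ]   [-c ]
  [ A    0  ] [ lambda ] = [ b ]

Solving the linear system:
  x*      = (1.9235, -2.1224, -0.8622)
  lambda* = (8.5306)
  f(x*)   = 49.2474

x* = (1.9235, -2.1224, -0.8622), lambda* = (8.5306)


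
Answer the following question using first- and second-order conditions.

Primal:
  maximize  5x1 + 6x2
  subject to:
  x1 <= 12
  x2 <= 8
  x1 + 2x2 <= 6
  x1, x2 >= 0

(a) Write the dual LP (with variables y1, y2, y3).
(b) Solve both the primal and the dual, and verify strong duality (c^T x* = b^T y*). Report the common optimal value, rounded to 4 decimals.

The standard primal-dual pair for 'max c^T x s.t. A x <= b, x >= 0' is:
  Dual:  min b^T y  s.t.  A^T y >= c,  y >= 0.

So the dual LP is:
  minimize  12y1 + 8y2 + 6y3
  subject to:
    y1 + y3 >= 5
    y2 + 2y3 >= 6
    y1, y2, y3 >= 0

Solving the primal: x* = (6, 0).
  primal value c^T x* = 30.
Solving the dual: y* = (0, 0, 5).
  dual value b^T y* = 30.
Strong duality: c^T x* = b^T y*. Confirmed.

30


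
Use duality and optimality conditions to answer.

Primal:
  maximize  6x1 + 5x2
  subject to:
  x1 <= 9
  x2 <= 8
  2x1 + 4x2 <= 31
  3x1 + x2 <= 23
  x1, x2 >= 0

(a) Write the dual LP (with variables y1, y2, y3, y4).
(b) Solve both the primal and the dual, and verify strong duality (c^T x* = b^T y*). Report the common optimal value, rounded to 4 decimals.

The standard primal-dual pair for 'max c^T x s.t. A x <= b, x >= 0' is:
  Dual:  min b^T y  s.t.  A^T y >= c,  y >= 0.

So the dual LP is:
  minimize  9y1 + 8y2 + 31y3 + 23y4
  subject to:
    y1 + 2y3 + 3y4 >= 6
    y2 + 4y3 + y4 >= 5
    y1, y2, y3, y4 >= 0

Solving the primal: x* = (6.1, 4.7).
  primal value c^T x* = 60.1.
Solving the dual: y* = (0, 0, 0.9, 1.4).
  dual value b^T y* = 60.1.
Strong duality: c^T x* = b^T y*. Confirmed.

60.1


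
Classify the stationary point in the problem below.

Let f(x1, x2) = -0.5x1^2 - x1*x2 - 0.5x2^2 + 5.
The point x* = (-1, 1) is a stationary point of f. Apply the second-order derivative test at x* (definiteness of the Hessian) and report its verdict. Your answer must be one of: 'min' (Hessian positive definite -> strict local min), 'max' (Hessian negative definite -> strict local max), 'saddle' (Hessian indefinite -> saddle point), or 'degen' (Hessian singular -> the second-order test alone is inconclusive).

Compute the Hessian H = grad^2 f:
  H = [[-1, -1], [-1, -1]]
Verify stationarity: grad f(x*) = H x* + g = (0, 0).
Eigenvalues of H: -2, 0.
H has a zero eigenvalue (singular; negative semidefinite but not definite), so H is neither positive definite, negative definite, nor indefinite. The second-order test alone is inconclusive -> degen.
(Indeed, f is constant along the null direction of H through x*, so x* is not a strict local extremum.)

degen


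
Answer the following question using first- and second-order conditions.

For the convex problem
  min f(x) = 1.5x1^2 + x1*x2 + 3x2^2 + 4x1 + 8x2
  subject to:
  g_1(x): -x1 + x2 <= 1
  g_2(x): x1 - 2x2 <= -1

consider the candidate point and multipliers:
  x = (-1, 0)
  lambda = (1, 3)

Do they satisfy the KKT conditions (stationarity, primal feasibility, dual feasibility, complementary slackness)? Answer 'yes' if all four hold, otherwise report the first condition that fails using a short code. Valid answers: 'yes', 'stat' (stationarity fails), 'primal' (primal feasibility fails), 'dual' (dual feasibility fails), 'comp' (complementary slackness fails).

Gradient of f: grad f(x) = Q x + c = (1, 7)
Constraint values g_i(x) = a_i^T x - b_i:
  g_1((-1, 0)) = 0
  g_2((-1, 0)) = 0
Stationarity residual: grad f(x) + sum_i lambda_i a_i = (3, 2)
  -> stationarity FAILS
Primal feasibility (all g_i <= 0): OK
Dual feasibility (all lambda_i >= 0): OK
Complementary slackness (lambda_i * g_i(x) = 0 for all i): OK

Verdict: the first failing condition is stationarity -> stat.

stat


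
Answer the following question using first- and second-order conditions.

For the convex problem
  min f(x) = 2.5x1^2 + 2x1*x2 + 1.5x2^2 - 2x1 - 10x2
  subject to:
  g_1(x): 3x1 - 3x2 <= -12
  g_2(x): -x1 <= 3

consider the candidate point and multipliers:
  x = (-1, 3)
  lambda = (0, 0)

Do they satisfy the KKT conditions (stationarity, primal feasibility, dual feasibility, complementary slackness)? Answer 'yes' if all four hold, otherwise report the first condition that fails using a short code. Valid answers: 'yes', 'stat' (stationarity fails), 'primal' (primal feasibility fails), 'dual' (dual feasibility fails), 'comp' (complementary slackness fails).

Gradient of f: grad f(x) = Q x + c = (-1, -3)
Constraint values g_i(x) = a_i^T x - b_i:
  g_1((-1, 3)) = 0
  g_2((-1, 3)) = -2
Stationarity residual: grad f(x) + sum_i lambda_i a_i = (-1, -3)
  -> stationarity FAILS
Primal feasibility (all g_i <= 0): OK
Dual feasibility (all lambda_i >= 0): OK
Complementary slackness (lambda_i * g_i(x) = 0 for all i): OK

Verdict: the first failing condition is stationarity -> stat.

stat


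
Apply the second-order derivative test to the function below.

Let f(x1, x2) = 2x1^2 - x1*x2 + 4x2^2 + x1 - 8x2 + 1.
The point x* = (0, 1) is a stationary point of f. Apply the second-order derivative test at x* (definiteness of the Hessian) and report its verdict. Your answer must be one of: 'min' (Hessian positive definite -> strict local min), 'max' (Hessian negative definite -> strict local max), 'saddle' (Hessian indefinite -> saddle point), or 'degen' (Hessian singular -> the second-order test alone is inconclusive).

Compute the Hessian H = grad^2 f:
  H = [[4, -1], [-1, 8]]
Verify stationarity: grad f(x*) = H x* + g = (0, 0).
Eigenvalues of H: 3.7639, 8.2361.
Both eigenvalues > 0, so H is positive definite -> x* is a strict local min.

min


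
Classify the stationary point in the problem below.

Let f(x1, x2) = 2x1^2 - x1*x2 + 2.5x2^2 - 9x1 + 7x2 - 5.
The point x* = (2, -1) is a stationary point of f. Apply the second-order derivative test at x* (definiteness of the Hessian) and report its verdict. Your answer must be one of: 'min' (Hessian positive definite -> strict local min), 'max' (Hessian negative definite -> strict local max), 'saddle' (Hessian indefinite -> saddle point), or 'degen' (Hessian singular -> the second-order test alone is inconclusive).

Compute the Hessian H = grad^2 f:
  H = [[4, -1], [-1, 5]]
Verify stationarity: grad f(x*) = H x* + g = (0, 0).
Eigenvalues of H: 3.382, 5.618.
Both eigenvalues > 0, so H is positive definite -> x* is a strict local min.

min


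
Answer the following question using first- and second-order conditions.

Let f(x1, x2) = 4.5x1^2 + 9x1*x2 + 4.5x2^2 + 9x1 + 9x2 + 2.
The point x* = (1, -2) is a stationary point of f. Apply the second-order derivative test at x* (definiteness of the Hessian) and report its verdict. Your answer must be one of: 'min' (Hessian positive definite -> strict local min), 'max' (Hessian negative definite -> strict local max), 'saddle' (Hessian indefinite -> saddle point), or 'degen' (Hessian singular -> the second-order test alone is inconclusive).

Compute the Hessian H = grad^2 f:
  H = [[9, 9], [9, 9]]
Verify stationarity: grad f(x*) = H x* + g = (0, 0).
Eigenvalues of H: 0, 18.
H has a zero eigenvalue (singular; positive semidefinite but not definite), so H is neither positive definite, negative definite, nor indefinite. The second-order test alone is inconclusive -> degen.
(Indeed, f is constant along the null direction of H through x*, so x* is not a strict local extremum.)

degen


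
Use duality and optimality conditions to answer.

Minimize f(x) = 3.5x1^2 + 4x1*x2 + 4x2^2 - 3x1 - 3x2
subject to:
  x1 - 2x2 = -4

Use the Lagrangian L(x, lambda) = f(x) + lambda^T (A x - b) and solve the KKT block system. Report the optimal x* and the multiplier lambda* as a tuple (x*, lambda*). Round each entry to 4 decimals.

Form the Lagrangian:
  L(x, lambda) = (1/2) x^T Q x + c^T x + lambda^T (A x - b)
Stationarity (grad_x L = 0): Q x + c + A^T lambda = 0.
Primal feasibility: A x = b.

This gives the KKT block system:
  [ Q   A^T ] [ x     ]   [-c ]
  [ A    0  ] [ lambda ] = [ b ]

Solving the linear system:
  x*      = (-0.8846, 1.5577)
  lambda* = (2.9615)
  f(x*)   = 4.9135

x* = (-0.8846, 1.5577), lambda* = (2.9615)


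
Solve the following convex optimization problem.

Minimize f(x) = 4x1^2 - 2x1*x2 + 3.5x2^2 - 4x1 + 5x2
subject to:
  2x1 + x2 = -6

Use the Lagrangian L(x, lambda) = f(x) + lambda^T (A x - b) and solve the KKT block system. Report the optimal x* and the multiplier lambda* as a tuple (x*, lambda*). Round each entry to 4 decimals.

Form the Lagrangian:
  L(x, lambda) = (1/2) x^T Q x + c^T x + lambda^T (A x - b)
Stationarity (grad_x L = 0): Q x + c + A^T lambda = 0.
Primal feasibility: A x = b.

This gives the KKT block system:
  [ Q   A^T ] [ x     ]   [-c ]
  [ A    0  ] [ lambda ] = [ b ]

Solving the linear system:
  x*      = (-1.8636, -2.2727)
  lambda* = (7.1818)
  f(x*)   = 19.5909

x* = (-1.8636, -2.2727), lambda* = (7.1818)


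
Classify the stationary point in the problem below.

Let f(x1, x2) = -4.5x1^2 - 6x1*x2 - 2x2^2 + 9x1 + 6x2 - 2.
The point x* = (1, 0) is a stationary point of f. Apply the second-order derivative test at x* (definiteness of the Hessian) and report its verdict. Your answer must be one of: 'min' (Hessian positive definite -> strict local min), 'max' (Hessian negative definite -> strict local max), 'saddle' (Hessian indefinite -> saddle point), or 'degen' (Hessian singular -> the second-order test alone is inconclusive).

Compute the Hessian H = grad^2 f:
  H = [[-9, -6], [-6, -4]]
Verify stationarity: grad f(x*) = H x* + g = (0, 0).
Eigenvalues of H: -13, 0.
H has a zero eigenvalue (singular; negative semidefinite but not definite), so H is neither positive definite, negative definite, nor indefinite. The second-order test alone is inconclusive -> degen.
(Indeed, f is constant along the null direction of H through x*, so x* is not a strict local extremum.)

degen


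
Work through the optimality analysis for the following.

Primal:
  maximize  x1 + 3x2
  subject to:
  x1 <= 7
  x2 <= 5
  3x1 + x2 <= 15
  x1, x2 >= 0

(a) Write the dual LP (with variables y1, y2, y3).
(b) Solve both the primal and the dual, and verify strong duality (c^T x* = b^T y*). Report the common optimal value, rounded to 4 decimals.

The standard primal-dual pair for 'max c^T x s.t. A x <= b, x >= 0' is:
  Dual:  min b^T y  s.t.  A^T y >= c,  y >= 0.

So the dual LP is:
  minimize  7y1 + 5y2 + 15y3
  subject to:
    y1 + 3y3 >= 1
    y2 + y3 >= 3
    y1, y2, y3 >= 0

Solving the primal: x* = (3.3333, 5).
  primal value c^T x* = 18.3333.
Solving the dual: y* = (0, 2.6667, 0.3333).
  dual value b^T y* = 18.3333.
Strong duality: c^T x* = b^T y*. Confirmed.

18.3333


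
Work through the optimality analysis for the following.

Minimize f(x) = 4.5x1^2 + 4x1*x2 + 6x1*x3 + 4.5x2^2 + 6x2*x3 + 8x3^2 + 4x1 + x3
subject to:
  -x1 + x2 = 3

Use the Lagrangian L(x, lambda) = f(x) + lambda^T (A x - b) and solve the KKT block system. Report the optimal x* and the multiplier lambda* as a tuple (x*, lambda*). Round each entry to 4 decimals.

Form the Lagrangian:
  L(x, lambda) = (1/2) x^T Q x + c^T x + lambda^T (A x - b)
Stationarity (grad_x L = 0): Q x + c + A^T lambda = 0.
Primal feasibility: A x = b.

This gives the KKT block system:
  [ Q   A^T ] [ x     ]   [-c ]
  [ A    0  ] [ lambda ] = [ b ]

Solving the linear system:
  x*      = (-1.6912, 1.3088, 0.0809)
  lambda* = (-5.5)
  f(x*)   = 4.9081

x* = (-1.6912, 1.3088, 0.0809), lambda* = (-5.5)


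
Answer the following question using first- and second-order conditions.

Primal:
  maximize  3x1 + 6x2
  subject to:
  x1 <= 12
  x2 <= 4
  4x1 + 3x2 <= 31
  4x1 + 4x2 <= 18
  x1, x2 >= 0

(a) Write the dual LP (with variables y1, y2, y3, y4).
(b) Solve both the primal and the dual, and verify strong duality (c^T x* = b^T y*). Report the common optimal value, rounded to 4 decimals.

The standard primal-dual pair for 'max c^T x s.t. A x <= b, x >= 0' is:
  Dual:  min b^T y  s.t.  A^T y >= c,  y >= 0.

So the dual LP is:
  minimize  12y1 + 4y2 + 31y3 + 18y4
  subject to:
    y1 + 4y3 + 4y4 >= 3
    y2 + 3y3 + 4y4 >= 6
    y1, y2, y3, y4 >= 0

Solving the primal: x* = (0.5, 4).
  primal value c^T x* = 25.5.
Solving the dual: y* = (0, 3, 0, 0.75).
  dual value b^T y* = 25.5.
Strong duality: c^T x* = b^T y*. Confirmed.

25.5


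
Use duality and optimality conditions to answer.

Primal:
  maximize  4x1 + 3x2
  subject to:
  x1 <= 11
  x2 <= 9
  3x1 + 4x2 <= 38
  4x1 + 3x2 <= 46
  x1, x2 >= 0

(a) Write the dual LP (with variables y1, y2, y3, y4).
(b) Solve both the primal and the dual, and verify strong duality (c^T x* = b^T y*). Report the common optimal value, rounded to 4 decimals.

The standard primal-dual pair for 'max c^T x s.t. A x <= b, x >= 0' is:
  Dual:  min b^T y  s.t.  A^T y >= c,  y >= 0.

So the dual LP is:
  minimize  11y1 + 9y2 + 38y3 + 46y4
  subject to:
    y1 + 3y3 + 4y4 >= 4
    y2 + 4y3 + 3y4 >= 3
    y1, y2, y3, y4 >= 0

Solving the primal: x* = (11, 0.6667).
  primal value c^T x* = 46.
Solving the dual: y* = (0, 0, 0, 1).
  dual value b^T y* = 46.
Strong duality: c^T x* = b^T y*. Confirmed.

46
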